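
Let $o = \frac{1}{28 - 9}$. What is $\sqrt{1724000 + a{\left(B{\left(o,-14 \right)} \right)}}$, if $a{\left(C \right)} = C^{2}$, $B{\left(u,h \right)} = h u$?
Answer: $\frac{2 \sqrt{155591049}}{19} \approx 1313.0$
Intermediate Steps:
$o = \frac{1}{19} \approx 0.052632$
$\sqrt{1724000 + a{\left(B{\left(o,-14 \right)} \right)}} = \sqrt{1724000 + \left(\left(-14\right) \frac{1}{19}\right)^{2}} = \sqrt{1724000 + \left(- \frac{14}{19}\right)^{2}} = \sqrt{1724000 + \frac{196}{361}} = \sqrt{\frac{622364196}{361}} = \frac{2 \sqrt{155591049}}{19}$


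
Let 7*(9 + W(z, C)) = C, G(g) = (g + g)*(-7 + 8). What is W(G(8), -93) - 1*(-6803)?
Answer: 47465/7 ≈ 6780.7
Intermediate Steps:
G(g) = 2*g (G(g) = (2*g)*1 = 2*g)
W(z, C) = -9 + C/7
W(G(8), -93) - 1*(-6803) = (-9 + (⅐)*(-93)) - 1*(-6803) = (-9 - 93/7) + 6803 = -156/7 + 6803 = 47465/7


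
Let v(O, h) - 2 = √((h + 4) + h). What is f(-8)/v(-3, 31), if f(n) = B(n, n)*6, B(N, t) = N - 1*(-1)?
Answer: 42/31 - 21*√66/31 ≈ -4.1485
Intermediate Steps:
B(N, t) = 1 + N (B(N, t) = N + 1 = 1 + N)
v(O, h) = 2 + √(4 + 2*h) (v(O, h) = 2 + √((h + 4) + h) = 2 + √((4 + h) + h) = 2 + √(4 + 2*h))
f(n) = 6 + 6*n (f(n) = (1 + n)*6 = 6 + 6*n)
f(-8)/v(-3, 31) = (6 + 6*(-8))/(2 + √(4 + 2*31)) = (6 - 48)/(2 + √(4 + 62)) = -42/(2 + √66)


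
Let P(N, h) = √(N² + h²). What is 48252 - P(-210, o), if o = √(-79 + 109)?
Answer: 48252 - √44130 ≈ 48042.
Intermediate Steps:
o = √30 ≈ 5.4772
48252 - P(-210, o) = 48252 - √((-210)² + (√30)²) = 48252 - √(44100 + 30) = 48252 - √44130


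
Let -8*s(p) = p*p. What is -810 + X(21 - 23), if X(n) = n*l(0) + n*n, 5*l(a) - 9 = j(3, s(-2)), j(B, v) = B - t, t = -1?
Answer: -4056/5 ≈ -811.20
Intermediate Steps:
s(p) = -p**2/8 (s(p) = -p*p/8 = -p**2/8)
j(B, v) = 1 + B (j(B, v) = B - 1*(-1) = B + 1 = 1 + B)
l(a) = 13/5 (l(a) = 9/5 + (1 + 3)/5 = 9/5 + (1/5)*4 = 9/5 + 4/5 = 13/5)
X(n) = n**2 + 13*n/5 (X(n) = n*(13/5) + n*n = 13*n/5 + n**2 = n**2 + 13*n/5)
-810 + X(21 - 23) = -810 + (21 - 23)*(13 + 5*(21 - 23))/5 = -810 + (1/5)*(-2)*(13 + 5*(-2)) = -810 + (1/5)*(-2)*(13 - 10) = -810 + (1/5)*(-2)*3 = -810 - 6/5 = -4056/5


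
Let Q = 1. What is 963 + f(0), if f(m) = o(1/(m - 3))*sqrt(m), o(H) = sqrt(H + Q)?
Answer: 963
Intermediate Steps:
o(H) = sqrt(1 + H) (o(H) = sqrt(H + 1) = sqrt(1 + H))
f(m) = sqrt(m)*sqrt(1 + 1/(-3 + m)) (f(m) = sqrt(1 + 1/(m - 3))*sqrt(m) = sqrt(1 + 1/(-3 + m))*sqrt(m) = sqrt(m)*sqrt(1 + 1/(-3 + m)))
963 + f(0) = 963 + sqrt(0)*sqrt((-2 + 0)/(-3 + 0)) = 963 + 0*sqrt(-2/(-3)) = 963 + 0*sqrt(-1/3*(-2)) = 963 + 0*sqrt(2/3) = 963 + 0*(sqrt(6)/3) = 963 + 0 = 963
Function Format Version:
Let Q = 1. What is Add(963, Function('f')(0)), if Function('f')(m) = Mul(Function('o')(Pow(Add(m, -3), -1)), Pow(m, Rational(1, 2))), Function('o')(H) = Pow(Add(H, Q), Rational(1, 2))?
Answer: 963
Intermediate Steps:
Function('o')(H) = Pow(Add(1, H), Rational(1, 2)) (Function('o')(H) = Pow(Add(H, 1), Rational(1, 2)) = Pow(Add(1, H), Rational(1, 2)))
Function('f')(m) = Mul(Pow(m, Rational(1, 2)), Pow(Add(1, Pow(Add(-3, m), -1)), Rational(1, 2))) (Function('f')(m) = Mul(Pow(Add(1, Pow(Add(m, -3), -1)), Rational(1, 2)), Pow(m, Rational(1, 2))) = Mul(Pow(Add(1, Pow(Add(-3, m), -1)), Rational(1, 2)), Pow(m, Rational(1, 2))) = Mul(Pow(m, Rational(1, 2)), Pow(Add(1, Pow(Add(-3, m), -1)), Rational(1, 2))))
Add(963, Function('f')(0)) = Add(963, Mul(Pow(0, Rational(1, 2)), Pow(Mul(Pow(Add(-3, 0), -1), Add(-2, 0)), Rational(1, 2)))) = Add(963, Mul(0, Pow(Mul(Pow(-3, -1), -2), Rational(1, 2)))) = Add(963, Mul(0, Pow(Mul(Rational(-1, 3), -2), Rational(1, 2)))) = Add(963, Mul(0, Pow(Rational(2, 3), Rational(1, 2)))) = Add(963, Mul(0, Mul(Rational(1, 3), Pow(6, Rational(1, 2))))) = Add(963, 0) = 963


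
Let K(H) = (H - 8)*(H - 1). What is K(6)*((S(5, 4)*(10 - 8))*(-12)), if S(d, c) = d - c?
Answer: 240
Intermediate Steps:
K(H) = (-1 + H)*(-8 + H) (K(H) = (-8 + H)*(-1 + H) = (-1 + H)*(-8 + H))
K(6)*((S(5, 4)*(10 - 8))*(-12)) = (8 + 6² - 9*6)*(((5 - 1*4)*(10 - 8))*(-12)) = (8 + 36 - 54)*(((5 - 4)*2)*(-12)) = -10*1*2*(-12) = -20*(-12) = -10*(-24) = 240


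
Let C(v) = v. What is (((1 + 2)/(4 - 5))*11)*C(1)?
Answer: -33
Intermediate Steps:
(((1 + 2)/(4 - 5))*11)*C(1) = (((1 + 2)/(4 - 5))*11)*1 = ((3/(-1))*11)*1 = ((3*(-1))*11)*1 = -3*11*1 = -33*1 = -33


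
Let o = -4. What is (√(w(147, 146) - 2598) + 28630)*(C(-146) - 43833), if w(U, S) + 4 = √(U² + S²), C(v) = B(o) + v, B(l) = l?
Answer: -1259233290 - 43983*I*√(2602 - 5*√1717) ≈ -1.2592e+9 - 2.1524e+6*I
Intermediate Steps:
C(v) = -4 + v
w(U, S) = -4 + √(S² + U²) (w(U, S) = -4 + √(U² + S²) = -4 + √(S² + U²))
(√(w(147, 146) - 2598) + 28630)*(C(-146) - 43833) = (√((-4 + √(146² + 147²)) - 2598) + 28630)*((-4 - 146) - 43833) = (√((-4 + √(21316 + 21609)) - 2598) + 28630)*(-150 - 43833) = (√((-4 + √42925) - 2598) + 28630)*(-43983) = (√((-4 + 5*√1717) - 2598) + 28630)*(-43983) = (√(-2602 + 5*√1717) + 28630)*(-43983) = (28630 + √(-2602 + 5*√1717))*(-43983) = -1259233290 - 43983*√(-2602 + 5*√1717)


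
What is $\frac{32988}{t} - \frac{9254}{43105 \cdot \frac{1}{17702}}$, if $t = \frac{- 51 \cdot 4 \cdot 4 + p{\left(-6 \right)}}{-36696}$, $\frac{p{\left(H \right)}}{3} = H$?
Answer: $\frac{62401886252}{43105} \approx 1.4477 \cdot 10^{6}$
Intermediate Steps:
$p{\left(H \right)} = 3 H$
$t = \frac{1}{44}$ ($t = \frac{- 51 \cdot 4 \cdot 4 + 3 \left(-6\right)}{-36696} = \left(\left(-51\right) 16 - 18\right) \left(- \frac{1}{36696}\right) = \left(-816 - 18\right) \left(- \frac{1}{36696}\right) = \left(-834\right) \left(- \frac{1}{36696}\right) = \frac{1}{44} \approx 0.022727$)
$\frac{32988}{t} - \frac{9254}{43105 \cdot \frac{1}{17702}} = 32988 \frac{1}{\frac{1}{44}} - \frac{9254}{43105 \cdot \frac{1}{17702}} = 32988 \cdot 44 - \frac{9254}{43105 \cdot \frac{1}{17702}} = 1451472 - \frac{9254}{\frac{43105}{17702}} = 1451472 - \frac{163814308}{43105} = \frac{62401886252}{43105}$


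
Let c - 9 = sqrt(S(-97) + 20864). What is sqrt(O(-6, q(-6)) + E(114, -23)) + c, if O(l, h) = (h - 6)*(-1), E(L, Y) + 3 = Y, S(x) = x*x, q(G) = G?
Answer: 9 + sqrt(30273) + I*sqrt(14) ≈ 182.99 + 3.7417*I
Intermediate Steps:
S(x) = x**2
E(L, Y) = -3 + Y
O(l, h) = 6 - h (O(l, h) = (-6 + h)*(-1) = 6 - h)
c = 9 + sqrt(30273) (c = 9 + sqrt((-97)**2 + 20864) = 9 + sqrt(9409 + 20864) = 9 + sqrt(30273) ≈ 182.99)
sqrt(O(-6, q(-6)) + E(114, -23)) + c = sqrt((6 - 1*(-6)) + (-3 - 23)) + (9 + sqrt(30273)) = sqrt((6 + 6) - 26) + (9 + sqrt(30273)) = sqrt(12 - 26) + (9 + sqrt(30273)) = sqrt(-14) + (9 + sqrt(30273)) = I*sqrt(14) + (9 + sqrt(30273)) = 9 + sqrt(30273) + I*sqrt(14)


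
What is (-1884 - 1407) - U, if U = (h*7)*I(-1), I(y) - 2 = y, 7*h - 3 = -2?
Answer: -3292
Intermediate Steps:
h = ⅐ (h = 3/7 + (⅐)*(-2) = 3/7 - 2/7 = ⅐ ≈ 0.14286)
I(y) = 2 + y
U = 1 (U = ((⅐)*7)*(2 - 1) = 1*1 = 1)
(-1884 - 1407) - U = (-1884 - 1407) - 1*1 = -3291 - 1 = -3292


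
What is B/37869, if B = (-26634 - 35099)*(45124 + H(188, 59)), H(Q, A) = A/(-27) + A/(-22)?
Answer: -1654491625745/22494186 ≈ -73552.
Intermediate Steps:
H(Q, A) = -49*A/594 (H(Q, A) = A*(-1/27) + A*(-1/22) = -A/27 - A/22 = -49*A/594)
B = -1654491625745/594 (B = (-26634 - 35099)*(45124 - 49/594*59) = -61733*(45124 - 2891/594) = -61733*26800765/594 = -1654491625745/594 ≈ -2.7853e+9)
B/37869 = -1654491625745/594/37869 = -1654491625745/594*1/37869 = -1654491625745/22494186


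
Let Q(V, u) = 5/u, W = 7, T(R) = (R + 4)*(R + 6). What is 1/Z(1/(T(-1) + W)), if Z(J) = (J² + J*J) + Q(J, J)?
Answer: 242/26621 ≈ 0.0090906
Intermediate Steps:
T(R) = (4 + R)*(6 + R)
Z(J) = 2*J² + 5/J (Z(J) = (J² + J*J) + 5/J = (J² + J²) + 5/J = 2*J² + 5/J)
1/Z(1/(T(-1) + W)) = 1/((5 + 2*(1/((24 + (-1)² + 10*(-1)) + 7))³)/(1/((24 + (-1)² + 10*(-1)) + 7))) = 1/((5 + 2*(1/((24 + 1 - 10) + 7))³)/(1/((24 + 1 - 10) + 7))) = 1/((5 + 2*(1/(15 + 7))³)/(1/(15 + 7))) = 1/((5 + 2*(1/22)³)/(1/22)) = 1/(22*(5 + 2*(1/10648))) = 1/(22*(5 + 1/5324)) = 1/(22*(26621/5324)) = 1/(26621/242) = 242/26621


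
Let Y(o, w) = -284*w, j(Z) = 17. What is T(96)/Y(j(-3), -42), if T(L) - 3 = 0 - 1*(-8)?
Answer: 11/11928 ≈ 0.00092220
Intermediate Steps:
T(L) = 11 (T(L) = 3 + (0 - 1*(-8)) = 3 + (0 + 8) = 3 + 8 = 11)
T(96)/Y(j(-3), -42) = 11/((-284*(-42))) = 11/11928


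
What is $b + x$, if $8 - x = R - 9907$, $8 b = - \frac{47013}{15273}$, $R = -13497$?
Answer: $\frac{953508265}{40728} \approx 23412.0$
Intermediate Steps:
$b = - \frac{15671}{40728}$ ($b = \frac{\left(-47013\right) \frac{1}{15273}}{8} = \frac{1}{8} \left(- \frac{15671}{5091}\right) = - \frac{15671}{40728} \approx -0.38477$)
$x = 23412$ ($x = 8 - \left(-13497 - 9907\right) = 8 - -23404 = 8 + 23404 = 23412$)
$b + x = - \frac{15671}{40728} + 23412 = \frac{953508265}{40728}$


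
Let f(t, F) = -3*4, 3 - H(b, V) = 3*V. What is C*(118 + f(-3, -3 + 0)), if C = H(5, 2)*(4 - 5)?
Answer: 318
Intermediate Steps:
H(b, V) = 3 - 3*V
f(t, F) = -12
C = 3 (C = (3 - 3*2)*(4 - 5) = (3 - 6)*(-1) = -3*(-1) = 3)
C*(118 + f(-3, -3 + 0)) = 3*(118 - 12) = 3*106 = 318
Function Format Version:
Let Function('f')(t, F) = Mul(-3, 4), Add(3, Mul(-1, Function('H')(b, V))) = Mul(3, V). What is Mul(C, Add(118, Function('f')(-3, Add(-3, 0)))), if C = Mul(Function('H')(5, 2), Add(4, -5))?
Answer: 318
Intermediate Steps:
Function('H')(b, V) = Add(3, Mul(-3, V)) (Function('H')(b, V) = Add(3, Mul(-1, Mul(3, V))) = Add(3, Mul(-3, V)))
Function('f')(t, F) = -12
C = 3 (C = Mul(Add(3, Mul(-3, 2)), Add(4, -5)) = Mul(Add(3, -6), -1) = Mul(-3, -1) = 3)
Mul(C, Add(118, Function('f')(-3, Add(-3, 0)))) = Mul(3, Add(118, -12)) = Mul(3, 106) = 318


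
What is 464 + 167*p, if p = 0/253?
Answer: 464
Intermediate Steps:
p = 0 (p = 0*(1/253) = 0)
464 + 167*p = 464 + 167*0 = 464 + 0 = 464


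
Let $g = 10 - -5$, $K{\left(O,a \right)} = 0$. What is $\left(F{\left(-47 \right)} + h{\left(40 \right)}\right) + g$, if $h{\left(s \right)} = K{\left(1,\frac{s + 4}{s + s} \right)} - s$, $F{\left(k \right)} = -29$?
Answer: $-54$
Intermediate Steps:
$h{\left(s \right)} = - s$ ($h{\left(s \right)} = 0 - s = - s$)
$g = 15$ ($g = 10 + 5 = 15$)
$\left(F{\left(-47 \right)} + h{\left(40 \right)}\right) + g = \left(-29 - 40\right) + 15 = -69 + 15 = -54$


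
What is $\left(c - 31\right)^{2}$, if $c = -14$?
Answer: $2025$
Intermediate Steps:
$\left(c - 31\right)^{2} = \left(-14 - 31\right)^{2} = \left(-45\right)^{2} = 2025$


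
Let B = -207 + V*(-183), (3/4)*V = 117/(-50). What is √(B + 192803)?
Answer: √4829174/5 ≈ 439.51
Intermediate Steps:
V = -78/25 (V = 4*(117/(-50))/3 = 4*(117*(-1/50))/3 = (4/3)*(-117/50) = -78/25 ≈ -3.1200)
B = 9099/25 (B = -207 - 78/25*(-183) = -207 + 14274/25 = 9099/25 ≈ 363.96)
√(B + 192803) = √(9099/25 + 192803) = √(4829174/25) = √4829174/5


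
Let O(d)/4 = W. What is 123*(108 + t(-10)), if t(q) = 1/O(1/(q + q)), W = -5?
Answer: 265557/20 ≈ 13278.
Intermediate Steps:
O(d) = -20 (O(d) = 4*(-5) = -20)
t(q) = -1/20 (t(q) = 1/(-20) = -1/20)
123*(108 + t(-10)) = 123*(108 - 1/20) = 123*(2159/20) = 265557/20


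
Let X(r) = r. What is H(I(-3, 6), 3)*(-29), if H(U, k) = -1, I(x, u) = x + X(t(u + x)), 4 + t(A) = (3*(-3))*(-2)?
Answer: 29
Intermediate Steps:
t(A) = 14 (t(A) = -4 + (3*(-3))*(-2) = -4 - 9*(-2) = -4 + 18 = 14)
I(x, u) = 14 + x (I(x, u) = x + 14 = 14 + x)
H(I(-3, 6), 3)*(-29) = -1*(-29) = 29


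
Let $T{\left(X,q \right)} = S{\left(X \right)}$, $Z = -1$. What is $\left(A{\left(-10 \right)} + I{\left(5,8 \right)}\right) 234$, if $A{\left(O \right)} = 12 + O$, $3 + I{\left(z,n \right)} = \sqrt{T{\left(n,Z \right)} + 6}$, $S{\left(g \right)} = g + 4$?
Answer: $-234 + 702 \sqrt{2} \approx 758.78$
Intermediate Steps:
$S{\left(g \right)} = 4 + g$
$T{\left(X,q \right)} = 4 + X$
$I{\left(z,n \right)} = -3 + \sqrt{10 + n}$ ($I{\left(z,n \right)} = -3 + \sqrt{\left(4 + n\right) + 6} = -3 + \sqrt{10 + n}$)
$\left(A{\left(-10 \right)} + I{\left(5,8 \right)}\right) 234 = \left(\left(12 - 10\right) - \left(3 - \sqrt{10 + 8}\right)\right) 234 = \left(2 - \left(3 - \sqrt{18}\right)\right) 234 = \left(2 - \left(3 - 3 \sqrt{2}\right)\right) 234 = \left(-1 + 3 \sqrt{2}\right) 234 = -234 + 702 \sqrt{2}$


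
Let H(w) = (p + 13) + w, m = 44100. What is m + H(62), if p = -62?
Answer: 44113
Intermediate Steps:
H(w) = -49 + w (H(w) = (-62 + 13) + w = -49 + w)
m + H(62) = 44100 + (-49 + 62) = 44100 + 13 = 44113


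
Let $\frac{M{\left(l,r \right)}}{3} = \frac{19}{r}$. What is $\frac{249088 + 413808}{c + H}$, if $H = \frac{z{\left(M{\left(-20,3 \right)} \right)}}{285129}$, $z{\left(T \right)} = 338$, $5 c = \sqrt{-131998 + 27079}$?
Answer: $\frac{9450543679200}{50471965786291} - \frac{1594452111660720 i \sqrt{104919}}{50471965786291} \approx 0.18724 - 10233.0 i$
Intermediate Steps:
$M{\left(l,r \right)} = \frac{57}{r}$ ($M{\left(l,r \right)} = 3 \frac{19}{r} = \frac{57}{r}$)
$c = \frac{i \sqrt{104919}}{5}$ ($c = \frac{\sqrt{-131998 + 27079}}{5} = \frac{\sqrt{-104919}}{5} = \frac{i \sqrt{104919}}{5} \approx 64.782 i$)
$H = \frac{26}{21933}$ ($H = \frac{338}{285129} = 338 \cdot \frac{1}{285129} = \frac{26}{21933} \approx 0.0011854$)
$\frac{249088 + 413808}{c + H} = \frac{249088 + 413808}{\frac{i \sqrt{104919}}{5} + \frac{26}{21933}} = \frac{662896}{\frac{26}{21933} + \frac{i \sqrt{104919}}{5}}$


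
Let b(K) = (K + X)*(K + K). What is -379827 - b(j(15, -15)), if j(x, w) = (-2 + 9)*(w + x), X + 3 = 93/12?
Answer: -379827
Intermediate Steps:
X = 19/4 (X = -3 + 93/12 = -3 + 93*(1/12) = -3 + 31/4 = 19/4 ≈ 4.7500)
j(x, w) = 7*w + 7*x (j(x, w) = 7*(w + x) = 7*w + 7*x)
b(K) = 2*K*(19/4 + K) (b(K) = (K + 19/4)*(K + K) = (19/4 + K)*(2*K) = 2*K*(19/4 + K))
-379827 - b(j(15, -15)) = -379827 - (7*(-15) + 7*15)*(19 + 4*(7*(-15) + 7*15))/2 = -379827 - (-105 + 105)*(19 + 4*(-105 + 105))/2 = -379827 - 0*(19 + 4*0)/2 = -379827 - 0*(19 + 0)/2 = -379827 - 0*19/2 = -379827 - 1*0 = -379827 + 0 = -379827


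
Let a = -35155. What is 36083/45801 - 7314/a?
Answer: 1603486379/1610134155 ≈ 0.99587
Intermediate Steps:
36083/45801 - 7314/a = 36083/45801 - 7314/(-35155) = 36083*(1/45801) - 7314*(-1/35155) = 36083/45801 + 7314/35155 = 1603486379/1610134155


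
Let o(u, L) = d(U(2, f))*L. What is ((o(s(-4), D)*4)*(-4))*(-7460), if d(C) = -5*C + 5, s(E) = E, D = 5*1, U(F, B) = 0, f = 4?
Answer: 2984000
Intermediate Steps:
D = 5
d(C) = 5 - 5*C
o(u, L) = 5*L (o(u, L) = (5 - 5*0)*L = (5 + 0)*L = 5*L)
((o(s(-4), D)*4)*(-4))*(-7460) = (((5*5)*4)*(-4))*(-7460) = ((25*4)*(-4))*(-7460) = (100*(-4))*(-7460) = -400*(-7460) = 2984000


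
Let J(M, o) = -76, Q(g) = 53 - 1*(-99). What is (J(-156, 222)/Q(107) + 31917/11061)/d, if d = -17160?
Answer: -17591/126537840 ≈ -0.00013902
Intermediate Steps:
Q(g) = 152 (Q(g) = 53 + 99 = 152)
(J(-156, 222)/Q(107) + 31917/11061)/d = (-76/152 + 31917/11061)/(-17160) = (-76*1/152 + 31917*(1/11061))*(-1/17160) = (-1/2 + 10639/3687)*(-1/17160) = (17591/7374)*(-1/17160) = -17591/126537840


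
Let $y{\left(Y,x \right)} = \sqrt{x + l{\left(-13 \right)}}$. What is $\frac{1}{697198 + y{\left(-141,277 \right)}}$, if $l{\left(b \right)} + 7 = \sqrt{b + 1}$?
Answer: $\frac{1}{697198 + \sqrt{2} \sqrt{135 + i \sqrt{3}}} \approx 1.4343 \cdot 10^{-6} - 2.0 \cdot 10^{-13} i$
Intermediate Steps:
$l{\left(b \right)} = -7 + \sqrt{1 + b}$ ($l{\left(b \right)} = -7 + \sqrt{b + 1} = -7 + \sqrt{1 + b}$)
$y{\left(Y,x \right)} = \sqrt{-7 + x + 2 i \sqrt{3}}$ ($y{\left(Y,x \right)} = \sqrt{x - \left(7 - \sqrt{1 - 13}\right)} = \sqrt{x - \left(7 - \sqrt{-12}\right)} = \sqrt{x - \left(7 - 2 i \sqrt{3}\right)} = \sqrt{-7 + x + 2 i \sqrt{3}}$)
$\frac{1}{697198 + y{\left(-141,277 \right)}} = \frac{1}{697198 + \sqrt{-7 + 277 + 2 i \sqrt{3}}} = \frac{1}{697198 + \sqrt{270 + 2 i \sqrt{3}}}$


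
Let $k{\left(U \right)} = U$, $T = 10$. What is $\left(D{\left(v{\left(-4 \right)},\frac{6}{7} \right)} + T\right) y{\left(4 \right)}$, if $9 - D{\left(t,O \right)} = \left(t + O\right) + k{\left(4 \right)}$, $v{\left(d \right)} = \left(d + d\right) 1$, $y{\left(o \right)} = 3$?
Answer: $\frac{465}{7} \approx 66.429$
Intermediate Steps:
$v{\left(d \right)} = 2 d$ ($v{\left(d \right)} = 2 d 1 = 2 d$)
$D{\left(t,O \right)} = 5 - O - t$ ($D{\left(t,O \right)} = 9 - \left(\left(t + O\right) + 4\right) = 9 - \left(\left(O + t\right) + 4\right) = 9 - \left(4 + O + t\right) = 5 - O - t$)
$\left(D{\left(v{\left(-4 \right)},\frac{6}{7} \right)} + T\right) y{\left(4 \right)} = \left(\left(5 - \frac{6}{7} - 2 \left(-4\right)\right) + 10\right) 3 = \left(\left(5 - 6 \cdot \frac{1}{7} - -8\right) + 10\right) 3 = \left(\left(5 - \frac{6}{7} + 8\right) + 10\right) 3 = \left(\frac{85}{7} + 10\right) 3 = \frac{155}{7} \cdot 3 = \frac{465}{7}$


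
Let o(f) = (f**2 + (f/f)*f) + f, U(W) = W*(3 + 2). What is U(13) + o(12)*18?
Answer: 3089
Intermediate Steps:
U(W) = 5*W (U(W) = W*5 = 5*W)
o(f) = f**2 + 2*f (o(f) = (f**2 + 1*f) + f = (f**2 + f) + f = (f + f**2) + f = f**2 + 2*f)
U(13) + o(12)*18 = 5*13 + (12*(2 + 12))*18 = 65 + (12*14)*18 = 65 + 168*18 = 65 + 3024 = 3089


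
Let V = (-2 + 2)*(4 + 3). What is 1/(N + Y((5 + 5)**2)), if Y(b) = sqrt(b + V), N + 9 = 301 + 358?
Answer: 1/660 ≈ 0.0015152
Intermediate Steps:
N = 650 (N = -9 + (301 + 358) = -9 + 659 = 650)
V = 0 (V = 0*7 = 0)
Y(b) = sqrt(b) (Y(b) = sqrt(b + 0) = sqrt(b))
1/(N + Y((5 + 5)**2)) = 1/(650 + sqrt((5 + 5)**2)) = 1/(650 + sqrt(10**2)) = 1/(650 + sqrt(100)) = 1/(650 + 10) = 1/660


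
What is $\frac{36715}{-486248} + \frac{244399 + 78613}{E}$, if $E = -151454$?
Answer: $- \frac{11616040899}{5260300328} \approx -2.2082$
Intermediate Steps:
$\frac{36715}{-486248} + \frac{244399 + 78613}{E} = \frac{36715}{-486248} + \frac{244399 + 78613}{-151454} = 36715 \left(- \frac{1}{486248}\right) + 323012 \left(- \frac{1}{151454}\right) = - \frac{5245}{69464} - \frac{161506}{75727} = - \frac{11616040899}{5260300328}$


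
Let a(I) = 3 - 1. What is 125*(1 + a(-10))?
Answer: 375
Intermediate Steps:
a(I) = 2
125*(1 + a(-10)) = 125*(1 + 2) = 125*3 = 375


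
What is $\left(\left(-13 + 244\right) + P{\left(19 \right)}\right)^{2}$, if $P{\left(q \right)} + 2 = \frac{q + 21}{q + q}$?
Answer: $\frac{19105641}{361} \approx 52924.0$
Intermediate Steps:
$P{\left(q \right)} = -2 + \frac{21 + q}{2 q}$ ($P{\left(q \right)} = -2 + \frac{q + 21}{q + q} = -2 + \frac{21 + q}{2 q}$)
$\left(\left(-13 + 244\right) + P{\left(19 \right)}\right)^{2} = \left(\left(-13 + 244\right) + \frac{3 \left(7 - 19\right)}{2 \cdot 19}\right)^{2} = \left(231 + \frac{3}{2} \cdot \frac{1}{19} \left(7 - 19\right)\right)^{2} = \left(231 + \frac{3}{2} \cdot \frac{1}{19} \left(-12\right)\right)^{2} = \left(231 - \frac{18}{19}\right)^{2} = \left(\frac{4371}{19}\right)^{2} = \frac{19105641}{361}$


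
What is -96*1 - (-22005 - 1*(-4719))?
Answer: 17190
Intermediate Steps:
-96*1 - (-22005 - 1*(-4719)) = -96 - (-22005 + 4719) = -96 - 1*(-17286) = -96 + 17286 = 17190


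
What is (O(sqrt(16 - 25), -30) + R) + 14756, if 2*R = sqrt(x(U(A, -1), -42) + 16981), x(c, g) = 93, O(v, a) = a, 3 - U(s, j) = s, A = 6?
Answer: 14726 + sqrt(17074)/2 ≈ 14791.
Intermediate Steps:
U(s, j) = 3 - s
R = sqrt(17074)/2 (R = sqrt(93 + 16981)/2 = sqrt(17074)/2 ≈ 65.334)
(O(sqrt(16 - 25), -30) + R) + 14756 = (-30 + sqrt(17074)/2) + 14756 = 14726 + sqrt(17074)/2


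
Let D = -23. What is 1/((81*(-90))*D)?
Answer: 1/167670 ≈ 5.9641e-6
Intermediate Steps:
1/((81*(-90))*D) = 1/((81*(-90))*(-23)) = 1/(-7290*(-23)) = 1/167670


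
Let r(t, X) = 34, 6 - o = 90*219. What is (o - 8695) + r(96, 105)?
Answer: -28365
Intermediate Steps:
o = -19704 (o = 6 - 90*219 = 6 - 1*19710 = 6 - 19710 = -19704)
(o - 8695) + r(96, 105) = (-19704 - 8695) + 34 = -28399 + 34 = -28365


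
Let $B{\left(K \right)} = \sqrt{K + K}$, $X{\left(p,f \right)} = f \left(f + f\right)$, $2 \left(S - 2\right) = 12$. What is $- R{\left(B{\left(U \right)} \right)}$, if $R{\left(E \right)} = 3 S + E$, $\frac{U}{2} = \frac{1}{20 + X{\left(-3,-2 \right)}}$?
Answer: $-24 - \frac{\sqrt{7}}{7} \approx -24.378$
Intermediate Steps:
$S = 8$ ($S = 2 + \frac{1}{2} \cdot 12 = 2 + 6 = 8$)
$X{\left(p,f \right)} = 2 f^{2}$ ($X{\left(p,f \right)} = f 2 f = 2 f^{2}$)
$U = \frac{1}{14}$ ($U = \frac{2}{20 + 2 \left(-2\right)^{2}} = \frac{2}{20 + 2 \cdot 4} = \frac{2}{20 + 8} = \frac{2}{28} = 2 \cdot \frac{1}{28} = \frac{1}{14} \approx 0.071429$)
$B{\left(K \right)} = \sqrt{2} \sqrt{K}$ ($B{\left(K \right)} = \sqrt{2 K} = \sqrt{2} \sqrt{K}$)
$R{\left(E \right)} = 24 + E$ ($R{\left(E \right)} = 3 \cdot 8 + E = 24 + E$)
$- R{\left(B{\left(U \right)} \right)} = - (24 + \frac{\sqrt{2}}{\sqrt{14}}) = - (24 + \sqrt{2} \frac{\sqrt{14}}{14}) = - (24 + \frac{\sqrt{7}}{7}) = -24 - \frac{\sqrt{7}}{7}$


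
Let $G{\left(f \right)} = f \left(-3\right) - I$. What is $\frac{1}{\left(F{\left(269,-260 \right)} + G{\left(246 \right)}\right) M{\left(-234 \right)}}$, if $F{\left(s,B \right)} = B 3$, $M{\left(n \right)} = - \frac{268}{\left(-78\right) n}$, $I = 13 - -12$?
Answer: $\frac{4563}{103381} \approx 0.044138$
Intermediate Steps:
$I = 25$ ($I = 13 + 12 = 25$)
$G{\left(f \right)} = -25 - 3 f$ ($G{\left(f \right)} = f \left(-3\right) - 25 = - 3 f - 25 = -25 - 3 f$)
$M{\left(n \right)} = \frac{134}{39 n}$ ($M{\left(n \right)} = - 268 \left(- \frac{1}{78 n}\right) = \frac{134}{39 n}$)
$F{\left(s,B \right)} = 3 B$
$\frac{1}{\left(F{\left(269,-260 \right)} + G{\left(246 \right)}\right) M{\left(-234 \right)}} = \frac{1}{\left(3 \left(-260\right) - 763\right) \frac{134}{39 \left(-234\right)}} = \frac{1}{\left(-780 - 763\right) \frac{134}{39} \left(- \frac{1}{234}\right)} = \frac{1}{\left(-780 - 763\right) \left(- \frac{67}{4563}\right)} = \frac{1}{-1543} \left(- \frac{4563}{67}\right) = \left(- \frac{1}{1543}\right) \left(- \frac{4563}{67}\right) = \frac{4563}{103381}$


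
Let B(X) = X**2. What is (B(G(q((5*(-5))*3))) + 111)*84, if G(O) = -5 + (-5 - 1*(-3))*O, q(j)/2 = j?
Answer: 7319424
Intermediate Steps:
q(j) = 2*j
G(O) = -5 - 2*O (G(O) = -5 + (-5 + 3)*O = -5 - 2*O)
(B(G(q((5*(-5))*3))) + 111)*84 = ((-5 - 4*(5*(-5))*3)**2 + 111)*84 = ((-5 - 4*(-25*3))**2 + 111)*84 = ((-5 - 4*(-75))**2 + 111)*84 = ((-5 - 2*(-150))**2 + 111)*84 = ((-5 + 300)**2 + 111)*84 = (295**2 + 111)*84 = (87025 + 111)*84 = 87136*84 = 7319424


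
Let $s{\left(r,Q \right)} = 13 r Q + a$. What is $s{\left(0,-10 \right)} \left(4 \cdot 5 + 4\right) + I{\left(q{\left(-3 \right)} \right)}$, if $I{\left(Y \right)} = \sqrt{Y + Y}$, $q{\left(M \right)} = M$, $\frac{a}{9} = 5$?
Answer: $1080 + i \sqrt{6} \approx 1080.0 + 2.4495 i$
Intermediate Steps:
$a = 45$ ($a = 9 \cdot 5 = 45$)
$I{\left(Y \right)} = \sqrt{2} \sqrt{Y}$ ($I{\left(Y \right)} = \sqrt{2 Y} = \sqrt{2} \sqrt{Y}$)
$s{\left(r,Q \right)} = 45 + 13 Q r$ ($s{\left(r,Q \right)} = 13 r Q + 45 = 13 Q r + 45 = 45 + 13 Q r$)
$s{\left(0,-10 \right)} \left(4 \cdot 5 + 4\right) + I{\left(q{\left(-3 \right)} \right)} = \left(45 + 13 \left(-10\right) 0\right) \left(4 \cdot 5 + 4\right) + \sqrt{2} \sqrt{-3} = \left(45 + 0\right) \left(20 + 4\right) + \sqrt{2} i \sqrt{3} = 45 \cdot 24 + i \sqrt{6} = 1080 + i \sqrt{6}$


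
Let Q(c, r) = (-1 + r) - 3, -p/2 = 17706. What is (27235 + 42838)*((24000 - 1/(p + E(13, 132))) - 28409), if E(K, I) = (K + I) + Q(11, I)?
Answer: -10856259233050/35139 ≈ -3.0895e+8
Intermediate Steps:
p = -35412 (p = -2*17706 = -35412)
Q(c, r) = -4 + r
E(K, I) = -4 + K + 2*I (E(K, I) = (K + I) + (-4 + I) = (I + K) + (-4 + I) = -4 + K + 2*I)
(27235 + 42838)*((24000 - 1/(p + E(13, 132))) - 28409) = (27235 + 42838)*((24000 - 1/(-35412 + (-4 + 13 + 2*132))) - 28409) = 70073*((24000 - 1/(-35412 + (-4 + 13 + 264))) - 28409) = 70073*((24000 - 1/(-35412 + 273)) - 28409) = 70073*((24000 - 1/(-35139)) - 28409) = 70073*((24000 - 1*(-1/35139)) - 28409) = 70073*((24000 + 1/35139) - 28409) = 70073*(843336001/35139 - 28409) = 70073*(-154927850/35139) = -10856259233050/35139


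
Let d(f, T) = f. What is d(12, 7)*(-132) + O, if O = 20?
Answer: -1564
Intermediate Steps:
d(12, 7)*(-132) + O = 12*(-132) + 20 = -1584 + 20 = -1564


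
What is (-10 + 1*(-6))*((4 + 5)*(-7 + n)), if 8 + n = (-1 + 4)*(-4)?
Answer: 3888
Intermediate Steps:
n = -20 (n = -8 + (-1 + 4)*(-4) = -8 + 3*(-4) = -8 - 12 = -20)
(-10 + 1*(-6))*((4 + 5)*(-7 + n)) = (-10 + 1*(-6))*((4 + 5)*(-7 - 20)) = (-10 - 6)*(9*(-27)) = -16*(-243) = 3888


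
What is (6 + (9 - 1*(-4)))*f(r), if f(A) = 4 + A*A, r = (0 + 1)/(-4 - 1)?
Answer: 1919/25 ≈ 76.760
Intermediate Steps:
r = -⅕ (r = 1/(-5) = 1*(-⅕) = -⅕ ≈ -0.20000)
f(A) = 4 + A²
(6 + (9 - 1*(-4)))*f(r) = (6 + (9 - 1*(-4)))*(4 + (-⅕)²) = (6 + (9 + 4))*(4 + 1/25) = (6 + 13)*(101/25) = 19*(101/25) = 1919/25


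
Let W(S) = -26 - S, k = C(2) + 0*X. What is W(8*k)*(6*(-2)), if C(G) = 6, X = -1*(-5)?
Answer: 888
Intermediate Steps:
X = 5
k = 6 (k = 6 + 0*5 = 6 + 0 = 6)
W(8*k)*(6*(-2)) = (-26 - 8*6)*(6*(-2)) = (-26 - 1*48)*(-12) = (-26 - 48)*(-12) = -74*(-12) = 888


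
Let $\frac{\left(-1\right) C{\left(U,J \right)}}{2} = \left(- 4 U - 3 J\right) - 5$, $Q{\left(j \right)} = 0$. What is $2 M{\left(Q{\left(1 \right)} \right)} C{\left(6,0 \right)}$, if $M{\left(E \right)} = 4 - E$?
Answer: $464$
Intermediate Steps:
$C{\left(U,J \right)} = 10 + 6 J + 8 U$ ($C{\left(U,J \right)} = - 2 \left(\left(- 4 U - 3 J\right) - 5\right) = - 2 \left(-5 - 4 U - 3 J\right) = 10 + 6 J + 8 U$)
$2 M{\left(Q{\left(1 \right)} \right)} C{\left(6,0 \right)} = 2 \left(4 - 0\right) \left(10 + 6 \cdot 0 + 8 \cdot 6\right) = 2 \left(4 + 0\right) \left(10 + 0 + 48\right) = 2 \cdot 4 \cdot 58 = 8 \cdot 58 = 464$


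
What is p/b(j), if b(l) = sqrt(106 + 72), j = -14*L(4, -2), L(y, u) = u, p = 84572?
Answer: 42286*sqrt(178)/89 ≈ 6338.9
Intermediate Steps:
j = 28 (j = -14*(-2) = 28)
b(l) = sqrt(178)
p/b(j) = 84572/(sqrt(178)) = 84572*(sqrt(178)/178) = 42286*sqrt(178)/89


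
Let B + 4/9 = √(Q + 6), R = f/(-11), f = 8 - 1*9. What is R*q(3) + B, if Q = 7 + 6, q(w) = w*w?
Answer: 37/99 + √19 ≈ 4.7326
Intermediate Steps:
q(w) = w²
Q = 13
f = -1 (f = 8 - 9 = -1)
R = 1/11 (R = -1/(-11) = -1*(-1/11) = 1/11 ≈ 0.090909)
B = -4/9 + √19 (B = -4/9 + √(13 + 6) = -4/9 + √19 ≈ 3.9145)
R*q(3) + B = (1/11)*3² + (-4/9 + √19) = (1/11)*9 + (-4/9 + √19) = 9/11 + (-4/9 + √19) = 37/99 + √19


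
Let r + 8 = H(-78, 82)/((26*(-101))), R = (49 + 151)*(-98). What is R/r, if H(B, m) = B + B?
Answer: 989800/401 ≈ 2468.3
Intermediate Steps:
H(B, m) = 2*B
R = -19600 (R = 200*(-98) = -19600)
r = -802/101 (r = -8 + (2*(-78))/((26*(-101))) = -8 - 156/(-2626) = -8 - 156*(-1/2626) = -8 + 6/101 = -802/101 ≈ -7.9406)
R/r = -19600/(-802/101) = -19600*(-101/802) = 989800/401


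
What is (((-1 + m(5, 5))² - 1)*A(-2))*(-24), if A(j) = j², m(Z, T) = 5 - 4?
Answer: 96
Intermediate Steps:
m(Z, T) = 1
(((-1 + m(5, 5))² - 1)*A(-2))*(-24) = (((-1 + 1)² - 1)*(-2)²)*(-24) = ((0² - 1)*4)*(-24) = ((0 - 1)*4)*(-24) = -1*4*(-24) = -4*(-24) = 96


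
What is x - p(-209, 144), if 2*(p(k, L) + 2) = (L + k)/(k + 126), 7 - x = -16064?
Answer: 2668053/166 ≈ 16073.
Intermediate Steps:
x = 16071 (x = 7 - 1*(-16064) = 7 + 16064 = 16071)
p(k, L) = -2 + (L + k)/(2*(126 + k)) (p(k, L) = -2 + ((L + k)/(k + 126))/2 = -2 + ((L + k)/(126 + k))/2 = -2 + (L + k)/(2*(126 + k)))
x - p(-209, 144) = 16071 - (-504 + 144 - 3*(-209))/(2*(126 - 209)) = 16071 - (-504 + 144 + 627)/(2*(-83)) = 16071 - (-1)*267/(2*83) = 16071 - 1*(-267/166) = 16071 + 267/166 = 2668053/166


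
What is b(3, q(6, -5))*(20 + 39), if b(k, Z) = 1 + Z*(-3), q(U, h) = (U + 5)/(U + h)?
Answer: -1888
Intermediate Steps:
q(U, h) = (5 + U)/(U + h)
b(k, Z) = 1 - 3*Z
b(3, q(6, -5))*(20 + 39) = (1 - 3*(5 + 6)/(6 - 5))*(20 + 39) = (1 - 3*11/1)*59 = (1 - 3*11)*59 = (1 - 33)*59 = -32*59 = -1888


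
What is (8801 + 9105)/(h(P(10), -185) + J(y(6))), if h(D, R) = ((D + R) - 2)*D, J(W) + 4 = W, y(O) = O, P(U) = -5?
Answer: 8953/481 ≈ 18.613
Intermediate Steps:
J(W) = -4 + W
h(D, R) = D*(-2 + D + R) (h(D, R) = (-2 + D + R)*D = D*(-2 + D + R))
(8801 + 9105)/(h(P(10), -185) + J(y(6))) = (8801 + 9105)/(-5*(-2 - 5 - 185) + (-4 + 6)) = 17906/(-5*(-192) + 2) = 17906/(960 + 2) = 17906/962 = 17906*(1/962) = 8953/481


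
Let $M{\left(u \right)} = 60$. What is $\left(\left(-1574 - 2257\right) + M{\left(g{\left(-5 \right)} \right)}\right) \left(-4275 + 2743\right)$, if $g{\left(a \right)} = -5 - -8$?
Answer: $5777172$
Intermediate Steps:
$g{\left(a \right)} = 3$ ($g{\left(a \right)} = -5 + 8 = 3$)
$\left(\left(-1574 - 2257\right) + M{\left(g{\left(-5 \right)} \right)}\right) \left(-4275 + 2743\right) = \left(\left(-1574 - 2257\right) + 60\right) \left(-4275 + 2743\right) = \left(-3831 + 60\right) \left(-1532\right) = \left(-3771\right) \left(-1532\right) = 5777172$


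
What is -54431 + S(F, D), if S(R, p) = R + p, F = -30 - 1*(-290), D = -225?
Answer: -54396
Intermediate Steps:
F = 260 (F = -30 + 290 = 260)
-54431 + S(F, D) = -54431 + (260 - 225) = -54431 + 35 = -54396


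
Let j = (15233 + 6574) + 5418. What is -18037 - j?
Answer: -45262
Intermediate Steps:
j = 27225 (j = 21807 + 5418 = 27225)
-18037 - j = -18037 - 1*27225 = -18037 - 27225 = -45262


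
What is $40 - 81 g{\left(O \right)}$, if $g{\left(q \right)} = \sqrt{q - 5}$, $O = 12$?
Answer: $40 - 81 \sqrt{7} \approx -174.31$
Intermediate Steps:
$g{\left(q \right)} = \sqrt{-5 + q}$
$40 - 81 g{\left(O \right)} = 40 - 81 \sqrt{-5 + 12} = 40 - 81 \sqrt{7}$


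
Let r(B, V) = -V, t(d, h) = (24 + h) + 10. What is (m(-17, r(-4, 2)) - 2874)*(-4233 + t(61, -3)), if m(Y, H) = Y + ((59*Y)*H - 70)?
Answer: 4012910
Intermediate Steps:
t(d, h) = 34 + h
m(Y, H) = -70 + Y + 59*H*Y (m(Y, H) = Y + (59*H*Y - 70) = Y + (-70 + 59*H*Y) = -70 + Y + 59*H*Y)
(m(-17, r(-4, 2)) - 2874)*(-4233 + t(61, -3)) = ((-70 - 17 + 59*(-1*2)*(-17)) - 2874)*(-4233 + (34 - 3)) = ((-70 - 17 + 59*(-2)*(-17)) - 2874)*(-4233 + 31) = ((-70 - 17 + 2006) - 2874)*(-4202) = (1919 - 2874)*(-4202) = -955*(-4202) = 4012910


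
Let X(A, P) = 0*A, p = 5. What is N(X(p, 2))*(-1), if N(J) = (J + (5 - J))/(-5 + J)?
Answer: 1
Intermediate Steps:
X(A, P) = 0
N(J) = 5/(-5 + J)
N(X(p, 2))*(-1) = (5/(-5 + 0))*(-1) = (5/(-5))*(-1) = (5*(-⅕))*(-1) = -1*(-1) = 1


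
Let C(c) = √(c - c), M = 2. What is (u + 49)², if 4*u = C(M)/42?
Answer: 2401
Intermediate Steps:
C(c) = 0 (C(c) = √0 = 0)
u = 0 (u = (0/42)/4 = (0*(1/42))/4 = (¼)*0 = 0)
(u + 49)² = (0 + 49)² = 49² = 2401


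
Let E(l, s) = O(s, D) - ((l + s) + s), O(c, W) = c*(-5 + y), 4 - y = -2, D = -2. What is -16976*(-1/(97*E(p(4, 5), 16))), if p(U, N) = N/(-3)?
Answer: -50928/4171 ≈ -12.210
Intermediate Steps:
y = 6 (y = 4 - 1*(-2) = 4 + 2 = 6)
p(U, N) = -N/3 (p(U, N) = N*(-⅓) = -N/3)
O(c, W) = c (O(c, W) = c*(-5 + 6) = c*1 = c)
E(l, s) = -l - s (E(l, s) = s - ((l + s) + s) = s - (l + 2*s) = s + (-l - 2*s) = -l - s)
-16976*(-1/(97*E(p(4, 5), 16))) = -16976*(-1/(97*(-(-1)*5/3 - 1*16))) = -16976*(-1/(97*(-1*(-5/3) - 16))) = -16976*(-1/(97*(5/3 - 16))) = -16976/((-43/3*(-97))) = -16976/4171/3 = -16976*3/4171 = -50928/4171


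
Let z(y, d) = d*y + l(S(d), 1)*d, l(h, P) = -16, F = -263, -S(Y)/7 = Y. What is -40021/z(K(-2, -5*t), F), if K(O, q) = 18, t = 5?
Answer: 40021/526 ≈ 76.086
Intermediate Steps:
S(Y) = -7*Y
z(y, d) = -16*d + d*y (z(y, d) = d*y - 16*d = -16*d + d*y)
-40021/z(K(-2, -5*t), F) = -40021*(-1/(263*(-16 + 18))) = -40021/((-263*2)) = -40021/(-526) = -40021*(-1/526) = 40021/526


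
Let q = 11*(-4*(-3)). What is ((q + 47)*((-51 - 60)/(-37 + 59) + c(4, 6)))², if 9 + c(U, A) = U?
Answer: 1564914481/484 ≈ 3.2333e+6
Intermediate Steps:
c(U, A) = -9 + U
q = 132 (q = 11*12 = 132)
((q + 47)*((-51 - 60)/(-37 + 59) + c(4, 6)))² = ((132 + 47)*((-51 - 60)/(-37 + 59) + (-9 + 4)))² = (179*(-111/22 - 5))² = (179*(-221/22))² = (-39559/22)² = 1564914481/484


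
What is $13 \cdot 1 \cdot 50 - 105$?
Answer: $545$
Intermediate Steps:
$13 \cdot 1 \cdot 50 - 105 = 13 \cdot 50 - 105 = 650 - 105 = 545$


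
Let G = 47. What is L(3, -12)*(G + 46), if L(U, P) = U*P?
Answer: -3348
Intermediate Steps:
L(U, P) = P*U
L(3, -12)*(G + 46) = (-12*3)*(47 + 46) = -36*93 = -3348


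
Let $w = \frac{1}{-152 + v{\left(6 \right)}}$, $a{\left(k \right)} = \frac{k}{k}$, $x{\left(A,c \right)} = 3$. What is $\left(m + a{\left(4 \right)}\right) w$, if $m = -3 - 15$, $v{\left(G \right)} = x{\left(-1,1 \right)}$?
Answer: $\frac{17}{149} \approx 0.11409$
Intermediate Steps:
$v{\left(G \right)} = 3$
$a{\left(k \right)} = 1$
$w = - \frac{1}{149}$ ($w = \frac{1}{-152 + 3} = \frac{1}{-149} = - \frac{1}{149} \approx -0.0067114$)
$m = -18$ ($m = -3 - 15 = -18$)
$\left(m + a{\left(4 \right)}\right) w = \left(-18 + 1\right) \left(- \frac{1}{149}\right) = \left(-17\right) \left(- \frac{1}{149}\right) = \frac{17}{149}$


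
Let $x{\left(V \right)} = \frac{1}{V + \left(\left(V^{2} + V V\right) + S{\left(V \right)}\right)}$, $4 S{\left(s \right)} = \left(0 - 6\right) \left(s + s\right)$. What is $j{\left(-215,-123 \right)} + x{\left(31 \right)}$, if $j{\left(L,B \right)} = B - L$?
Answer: $\frac{171121}{1860} \approx 92.0$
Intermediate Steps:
$S{\left(s \right)} = - 3 s$ ($S{\left(s \right)} = \frac{\left(0 - 6\right) \left(s + s\right)}{4} = \frac{\left(-6\right) 2 s}{4} = \frac{\left(-12\right) s}{4} = - 3 s$)
$x{\left(V \right)} = \frac{1}{- 2 V + 2 V^{2}}$ ($x{\left(V \right)} = \frac{1}{V - \left(- V^{2} + 3 V - V V\right)} = \frac{1}{V - \left(- 2 V^{2} + 3 V\right)} = \frac{1}{V + \left(2 V^{2} - 3 V\right)} = \frac{1}{V + \left(- 3 V + 2 V^{2}\right)} = \frac{1}{- 2 V + 2 V^{2}}$)
$j{\left(-215,-123 \right)} + x{\left(31 \right)} = \left(-123 - -215\right) + \frac{1}{2 \cdot 31 \left(-1 + 31\right)} = \left(-123 + 215\right) + \frac{1}{2} \cdot \frac{1}{31} \cdot \frac{1}{30} = 92 + \frac{1}{2} \cdot \frac{1}{31} \cdot \frac{1}{30} = 92 + \frac{1}{1860} = \frac{171121}{1860}$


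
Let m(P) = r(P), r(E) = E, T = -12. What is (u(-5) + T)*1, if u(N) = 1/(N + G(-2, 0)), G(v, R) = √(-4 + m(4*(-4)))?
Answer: -109/9 - 2*I*√5/45 ≈ -12.111 - 0.099381*I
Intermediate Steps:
m(P) = P
G(v, R) = 2*I*√5 (G(v, R) = √(-4 + 4*(-4)) = √(-4 - 16) = √(-20) = 2*I*√5)
u(N) = 1/(N + 2*I*√5)
(u(-5) + T)*1 = (1/(-5 + 2*I*√5) - 12)*1 = (-12 + 1/(-5 + 2*I*√5))*1 = -12 + 1/(-5 + 2*I*√5)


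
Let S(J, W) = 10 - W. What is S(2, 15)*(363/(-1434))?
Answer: 605/478 ≈ 1.2657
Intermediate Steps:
S(2, 15)*(363/(-1434)) = (10 - 1*15)*(363/(-1434)) = (10 - 15)*(363*(-1/1434)) = -5*(-121/478) = 605/478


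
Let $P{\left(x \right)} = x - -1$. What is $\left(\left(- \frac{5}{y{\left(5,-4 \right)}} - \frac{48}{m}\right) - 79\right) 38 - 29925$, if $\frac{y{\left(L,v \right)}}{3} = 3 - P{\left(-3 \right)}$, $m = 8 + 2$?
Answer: $- \frac{496831}{15} \approx -33122.0$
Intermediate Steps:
$P{\left(x \right)} = 1 + x$ ($P{\left(x \right)} = x + 1 = 1 + x$)
$m = 10$
$y{\left(L,v \right)} = 15$ ($y{\left(L,v \right)} = 3 \left(3 - \left(1 - 3\right)\right) = 3 \left(3 - -2\right) = 3 \left(3 + 2\right) = 3 \cdot 5 = 15$)
$\left(\left(- \frac{5}{y{\left(5,-4 \right)}} - \frac{48}{m}\right) - 79\right) 38 - 29925 = \left(\left(- \frac{5}{15} - \frac{48}{10}\right) - 79\right) 38 - 29925 = \left(\left(\left(-5\right) \frac{1}{15} - \frac{24}{5}\right) - 79\right) 38 - 29925 = \left(\left(- \frac{1}{3} - \frac{24}{5}\right) - 79\right) 38 - 29925 = \left(- \frac{77}{15} - 79\right) 38 - 29925 = \left(- \frac{1262}{15}\right) 38 - 29925 = - \frac{47956}{15} - 29925 = - \frac{496831}{15}$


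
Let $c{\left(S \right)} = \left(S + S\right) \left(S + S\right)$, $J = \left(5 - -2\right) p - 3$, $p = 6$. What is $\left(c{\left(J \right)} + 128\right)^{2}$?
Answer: $38588944$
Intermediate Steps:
$J = 39$ ($J = \left(5 - -2\right) 6 - 3 = \left(5 + 2\right) 6 - 3 = 7 \cdot 6 - 3 = 42 - 3 = 39$)
$c{\left(S \right)} = 4 S^{2}$ ($c{\left(S \right)} = 2 S 2 S = 4 S^{2}$)
$\left(c{\left(J \right)} + 128\right)^{2} = \left(4 \cdot 39^{2} + 128\right)^{2} = \left(4 \cdot 1521 + 128\right)^{2} = \left(6084 + 128\right)^{2} = 6212^{2} = 38588944$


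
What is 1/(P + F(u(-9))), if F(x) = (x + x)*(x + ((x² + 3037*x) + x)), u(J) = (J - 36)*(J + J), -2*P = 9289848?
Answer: 1/5046012876 ≈ 1.9818e-10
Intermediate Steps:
P = -4644924 (P = -½*9289848 = -4644924)
u(J) = 2*J*(-36 + J) (u(J) = (-36 + J)*(2*J) = 2*J*(-36 + J))
F(x) = 2*x*(x² + 3039*x) (F(x) = (2*x)*(x + (x² + 3038*x)) = (2*x)*(x² + 3039*x) = 2*x*(x² + 3039*x))
1/(P + F(u(-9))) = 1/(-4644924 + 2*(2*(-9)*(-36 - 9))²*(3039 + 2*(-9)*(-36 - 9))) = 1/(-4644924 + 2*(2*(-9)*(-45))²*(3039 + 2*(-9)*(-45))) = 1/(-4644924 + 2*810²*(3039 + 810)) = 1/(-4644924 + 2*656100*3849) = 1/(-4644924 + 5050657800) = 1/5046012876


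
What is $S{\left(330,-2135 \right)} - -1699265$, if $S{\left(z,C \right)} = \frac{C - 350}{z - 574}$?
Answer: $\frac{414623145}{244} \approx 1.6993 \cdot 10^{6}$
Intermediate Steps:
$S{\left(z,C \right)} = \frac{-350 + C}{-574 + z}$
$S{\left(330,-2135 \right)} - -1699265 = \frac{-350 - 2135}{-574 + 330} - -1699265 = \frac{1}{-244} \left(-2485\right) + 1699265 = \left(- \frac{1}{244}\right) \left(-2485\right) + 1699265 = \frac{2485}{244} + 1699265 = \frac{414623145}{244}$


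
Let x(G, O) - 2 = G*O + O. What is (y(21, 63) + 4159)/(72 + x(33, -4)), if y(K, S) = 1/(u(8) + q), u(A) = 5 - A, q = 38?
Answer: -72783/1085 ≈ -67.081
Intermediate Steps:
y(K, S) = 1/35 (y(K, S) = 1/((5 - 1*8) + 38) = 1/((5 - 8) + 38) = 1/(-3 + 38) = 1/35)
x(G, O) = 2 + O + G*O (x(G, O) = 2 + (G*O + O) = 2 + (O + G*O) = 2 + O + G*O)
(y(21, 63) + 4159)/(72 + x(33, -4)) = (1/35 + 4159)/(72 + (2 - 4 + 33*(-4))) = 145566/(35*(72 + (2 - 4 - 132))) = 145566/(35*(72 - 134)) = (145566/35)/(-62) = (145566/35)*(-1/62) = -72783/1085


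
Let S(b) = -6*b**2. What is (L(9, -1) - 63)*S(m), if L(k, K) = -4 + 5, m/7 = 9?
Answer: 1476468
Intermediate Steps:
m = 63 (m = 7*9 = 63)
L(k, K) = 1
(L(9, -1) - 63)*S(m) = (1 - 63)*(-6*63**2) = -(-372)*3969 = -62*(-23814) = 1476468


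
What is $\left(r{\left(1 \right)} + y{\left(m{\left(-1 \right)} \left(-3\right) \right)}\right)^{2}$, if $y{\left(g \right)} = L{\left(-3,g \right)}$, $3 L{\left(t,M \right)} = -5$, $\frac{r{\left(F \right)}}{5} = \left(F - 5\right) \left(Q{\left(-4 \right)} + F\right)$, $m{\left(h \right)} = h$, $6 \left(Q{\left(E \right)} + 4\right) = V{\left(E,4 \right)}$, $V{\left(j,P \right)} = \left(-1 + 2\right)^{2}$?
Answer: $3025$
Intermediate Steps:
$V{\left(j,P \right)} = 1$ ($V{\left(j,P \right)} = 1^{2} = 1$)
$Q{\left(E \right)} = - \frac{23}{6}$ ($Q{\left(E \right)} = -4 + \frac{1}{6} \cdot 1 = -4 + \frac{1}{6} = - \frac{23}{6}$)
$r{\left(F \right)} = 5 \left(-5 + F\right) \left(- \frac{23}{6} + F\right)$ ($r{\left(F \right)} = 5 \left(F - 5\right) \left(- \frac{23}{6} + F\right) = 5 \left(-5 + F\right) \left(- \frac{23}{6} + F\right)$)
$L{\left(t,M \right)} = - \frac{5}{3}$ ($L{\left(t,M \right)} = \frac{1}{3} \left(-5\right) = - \frac{5}{3}$)
$y{\left(g \right)} = - \frac{5}{3}$
$\left(r{\left(1 \right)} + y{\left(m{\left(-1 \right)} \left(-3\right) \right)}\right)^{2} = \left(\left(\frac{575}{6} + 5 \cdot 1^{2} - \frac{265}{6}\right) - \frac{5}{3}\right)^{2} = \left(\left(\frac{575}{6} + 5 \cdot 1 - \frac{265}{6}\right) - \frac{5}{3}\right)^{2} = \left(\left(\frac{575}{6} + 5 - \frac{265}{6}\right) - \frac{5}{3}\right)^{2} = \left(\frac{170}{3} - \frac{5}{3}\right)^{2} = 55^{2} = 3025$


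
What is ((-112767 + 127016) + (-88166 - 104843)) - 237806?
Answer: -416566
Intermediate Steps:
((-112767 + 127016) + (-88166 - 104843)) - 237806 = (14249 - 193009) - 237806 = -178760 - 237806 = -416566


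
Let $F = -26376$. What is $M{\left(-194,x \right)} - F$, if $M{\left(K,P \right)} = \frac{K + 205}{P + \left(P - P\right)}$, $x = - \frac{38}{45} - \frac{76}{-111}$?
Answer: $\frac{6997701}{266} \approx 26307.0$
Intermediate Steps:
$x = - \frac{266}{1665}$ ($x = \left(-38\right) \frac{1}{45} - - \frac{76}{111} = - \frac{38}{45} + \frac{76}{111} = - \frac{266}{1665} \approx -0.15976$)
$M{\left(K,P \right)} = \frac{205 + K}{P}$ ($M{\left(K,P \right)} = \frac{205 + K}{P + 0} = \frac{205 + K}{P}$)
$M{\left(-194,x \right)} - F = \frac{205 - 194}{- \frac{266}{1665}} - -26376 = \left(- \frac{1665}{266}\right) 11 + 26376 = - \frac{18315}{266} + 26376 = \frac{6997701}{266}$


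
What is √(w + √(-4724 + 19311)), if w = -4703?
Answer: √(-4703 + √14587) ≈ 67.692*I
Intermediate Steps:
√(w + √(-4724 + 19311)) = √(-4703 + √(-4724 + 19311)) = √(-4703 + √14587)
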